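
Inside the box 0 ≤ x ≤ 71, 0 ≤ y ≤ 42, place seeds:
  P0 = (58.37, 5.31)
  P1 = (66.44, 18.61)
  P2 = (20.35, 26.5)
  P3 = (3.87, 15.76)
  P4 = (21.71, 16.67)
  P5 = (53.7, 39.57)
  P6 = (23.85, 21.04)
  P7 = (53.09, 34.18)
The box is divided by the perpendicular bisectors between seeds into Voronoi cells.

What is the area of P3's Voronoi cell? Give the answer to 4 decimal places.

Area of P3's cell: 388.7042

1. box [0,71]×[0,42]: [(0, 0) (71, 0) (71, 42) (0, 42)]
2. ⊥bis P3·P0 via (31.12,10.535): [(0, 0) (29.1, 0) (37.1532, 42) (0, 42)]  |A|=1391.3169
3. ⊥bis P3·P1 via (35.155,17.185): [(0, 0) (29.1, 0) (34.6252, 28.8158) (34.0247, 42) (0, 42)]  |A|=1370.6936
4. ⊥bis P3·P2 via (12.11,21.13): [(0, 39.7122) (0, 0) (25.8804, 0)]  |A|=513.8838
5. ⊥bis P3·P4 via (12.79,16.215): [(12.5757, 20.4153) (0, 39.7122) (0, 0) (13.6171, 0)]  |A|=388.7042
6. ⊥bis P3·P5 via (28.785,27.665): [(12.5757, 20.4153) (0, 39.7122) (0, 0) (13.6171, 0)]  |A|=388.7042
7. ⊥bis P3·P6 via (13.86,18.4): [(12.5757, 20.4153) (0, 39.7122) (0, 0) (13.6171, 0)]  |A|=388.7042
8. ⊥bis P3·P7 via (28.48,24.97): [(12.5757, 20.4153) (0, 39.7122) (0, 0) (13.6171, 0)]  |A|=388.7042
9. canonical 4-gon: [(12.5757, 20.4153) (0, 39.7122) (0, 0) (13.6171, 0)]
10. shoelace: 388.7042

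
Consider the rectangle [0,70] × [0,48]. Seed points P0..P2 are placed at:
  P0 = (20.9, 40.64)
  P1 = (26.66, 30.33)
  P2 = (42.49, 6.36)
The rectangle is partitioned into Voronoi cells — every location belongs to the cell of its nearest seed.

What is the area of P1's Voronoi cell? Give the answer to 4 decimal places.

1. box [0,70]×[0,48]: [(0, 0) (70, 0) (70, 48) (0, 48)]
2. ⊥bis P1·P0 via (23.78,35.485): [(0, 22.1996) (0, 0) (70, 0) (70, 48) (46.181, 48)]  |A|=2764.2554
3. ⊥bis P1·P2 via (34.575,18.345): [(0, 22.1996) (0, 0) (6.7968, 0) (70, 41.74) (70, 48) (46.181, 48)]  |A|=1445.2041
4. canonical 6-gon: [(0, 22.1996) (0, 0) (6.7968, 0) (70, 41.74) (70, 48) (46.181, 48)]
5. shoelace: 1445.2041

Area of P1's cell: 1445.2041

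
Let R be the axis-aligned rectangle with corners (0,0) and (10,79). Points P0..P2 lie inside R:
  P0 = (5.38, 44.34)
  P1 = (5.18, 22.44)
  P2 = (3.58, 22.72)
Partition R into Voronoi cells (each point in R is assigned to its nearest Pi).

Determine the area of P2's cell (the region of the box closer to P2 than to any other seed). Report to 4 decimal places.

1. box [0,10]×[0,79]: [(0, 0) (10, 0) (10, 79) (0, 79)]
2. ⊥bis P2·P0 via (4.48,33.53): [(0, 33.903) (0, 0) (10, 0) (10, 33.0704)]  |A|=334.8671
3. ⊥bis P2·P1 via (4.38,22.58): [(6.2702, 33.381) (0, 33.903) (0, 0) (0.4285, 0)]  |A|=113.4406
4. canonical 4-gon: [(6.2702, 33.381) (0, 33.903) (0, 0) (0.4285, 0)]
5. shoelace: 113.4406

Area of P2's cell: 113.4406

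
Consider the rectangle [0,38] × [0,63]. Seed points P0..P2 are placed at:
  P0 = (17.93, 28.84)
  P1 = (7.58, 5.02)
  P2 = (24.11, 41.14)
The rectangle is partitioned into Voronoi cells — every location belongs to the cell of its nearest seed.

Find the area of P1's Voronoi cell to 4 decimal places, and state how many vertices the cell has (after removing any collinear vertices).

1. box [0,38]×[0,63]: [(0, 0) (38, 0) (38, 63) (0, 63)]
2. ⊥bis P1·P0 via (12.755,16.93): [(0, 22.4722) (0, 0) (38, 0) (38, 5.9608)]  |A|=540.2267
3. ⊥bis P1·P2 via (15.845,23.08): [(0, 22.4722) (0, 0) (38, 0) (38, 5.9608)]  |A|=540.2267
4. canonical 4-gon: [(0, 22.4722) (0, 0) (38, 0) (38, 5.9608)]
5. shoelace: 540.2267

Area of P1's cell: 540.2267 (4 vertices)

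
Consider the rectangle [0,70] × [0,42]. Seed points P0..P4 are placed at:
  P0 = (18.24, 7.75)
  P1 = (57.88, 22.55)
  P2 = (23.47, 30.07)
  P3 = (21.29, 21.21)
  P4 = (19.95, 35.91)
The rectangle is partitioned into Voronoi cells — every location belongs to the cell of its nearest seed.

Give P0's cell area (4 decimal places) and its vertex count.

1. box [0,70]×[0,42]: [(0, 0) (70, 0) (70, 42) (0, 42)]
2. ⊥bis P0·P1 via (38.06,15.15): [(0, 0) (43.7164, 0) (28.0353, 42) (0, 42)]  |A|=1506.7854
3. ⊥bis P0·P2 via (20.855,18.91): [(0, 23.7967) (0, 0) (43.7164, 0) (38.1711, 14.8525)]  |A|=778.8225
4. ⊥bis P0·P3 via (19.765,14.48): [(0, 18.9587) (0, 0) (43.7164, 0) (40.0241, 9.8893)]  |A|=595.5657
5. ⊥bis P0·P4 via (19.095,21.83): [(0, 18.9587) (0, 0) (43.7164, 0) (40.0241, 9.8893)]  |A|=595.5657
6. canonical 4-gon: [(0, 18.9587) (0, 0) (43.7164, 0) (40.0241, 9.8893)]
7. shoelace: 595.5657

Area of P0's cell: 595.5657 (4 vertices)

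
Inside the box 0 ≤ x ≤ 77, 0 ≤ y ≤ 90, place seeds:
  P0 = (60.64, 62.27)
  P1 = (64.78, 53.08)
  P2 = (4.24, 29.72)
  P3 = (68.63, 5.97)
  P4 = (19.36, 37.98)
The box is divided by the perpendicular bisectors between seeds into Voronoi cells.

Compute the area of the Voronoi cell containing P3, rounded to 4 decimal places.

1. box [0,77]×[0,90]: [(0, 0) (77, 0) (77, 90) (0, 90)]
2. ⊥bis P3·P0 via (64.635,34.12): [(0, 24.9471) (0, 0) (77, 0) (77, 35.8748)]  |A|=2341.6443
3. ⊥bis P3·P1 via (66.705,29.525): [(0, 24.0736) (0, 0) (77, 0) (77, 30.3663)]  |A|=2095.9389
4. ⊥bis P3·P2 via (36.435,17.845): [(39.9362, 27.3374) (29.8529, 0) (77, 0) (77, 30.3663)]  |A|=1207.1838
5. ⊥bis P3·P4 via (43.995,21.975): [(47.9018, 27.9883) (30.03, 0.4799) (29.8529, 0) (77, 0) (77, 30.3663)]  |A|=1103.4409
6. canonical 5-gon: [(47.9018, 27.9883) (30.03, 0.4799) (29.8529, 0) (77, 0) (77, 30.3663)]
7. shoelace: 1103.4409

Area of P3's cell: 1103.4409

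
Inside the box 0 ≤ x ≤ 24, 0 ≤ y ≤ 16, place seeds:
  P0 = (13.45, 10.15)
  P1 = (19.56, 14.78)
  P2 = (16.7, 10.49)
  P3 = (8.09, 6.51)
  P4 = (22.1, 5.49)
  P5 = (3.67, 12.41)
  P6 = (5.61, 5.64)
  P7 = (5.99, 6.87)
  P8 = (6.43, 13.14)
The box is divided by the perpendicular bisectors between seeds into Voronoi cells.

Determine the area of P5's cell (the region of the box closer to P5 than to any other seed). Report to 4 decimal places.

1. box [0,24]×[0,16]: [(0, 0) (24, 0) (24, 16) (0, 16)]
2. ⊥bis P5·P0 via (8.56,11.28): [(0, 0) (5.9534, 0) (9.6507, 16) (0, 16)]  |A|=124.8327
3. ⊥bis P5·P1 via (11.615,13.595): [(0, 0) (5.9534, 0) (9.6507, 16) (0, 16)]  |A|=124.8327
4. ⊥bis P5·P2 via (10.185,11.45): [(0, 0) (5.9534, 0) (9.6507, 16) (0, 16)]  |A|=124.8327
5. ⊥bis P5·P3 via (5.88,9.46): [(0, 5.055) (8.6125, 11.507) (9.6507, 16) (0, 16)]  |A|=68.812
6. ⊥bis P5·P4 via (12.885,8.95): [(0, 5.055) (8.6125, 11.507) (9.6507, 16) (0, 16)]  |A|=68.812
7. ⊥bis P5·P6 via (4.64,9.025): [(0, 7.6954) (5.7078, 9.331) (8.6125, 11.507) (9.6507, 16) (0, 16)]  |A|=61.2766
8. ⊥bis P5·P7 via (4.83,9.64): [(0, 7.6954) (0.5903, 7.8645) (7.7558, 10.8652) (8.6125, 11.507) (9.6507, 16) (0, 16)]  |A|=58.8525
9. ⊥bis P5·P8 via (5.05,12.775): [(0, 7.6954) (0.5903, 7.8645) (5.7746, 10.0356) (4.197, 16) (0, 16)]  |A|=36.6965
10. canonical 5-gon: [(0, 7.6954) (0.5903, 7.8645) (5.7746, 10.0356) (4.197, 16) (0, 16)]
11. shoelace: 36.6965

Area of P5's cell: 36.6965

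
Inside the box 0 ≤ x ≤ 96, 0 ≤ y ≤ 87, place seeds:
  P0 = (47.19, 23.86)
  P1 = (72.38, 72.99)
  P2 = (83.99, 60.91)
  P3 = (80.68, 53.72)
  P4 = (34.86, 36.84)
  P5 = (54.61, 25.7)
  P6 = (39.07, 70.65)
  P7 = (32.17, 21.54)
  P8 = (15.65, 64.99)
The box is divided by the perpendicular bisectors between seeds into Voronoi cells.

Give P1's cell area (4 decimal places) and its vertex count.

1. box [0,96]×[0,87]: [(0, 0) (96, 0) (96, 87) (0, 87)]
2. ⊥bis P1·P0 via (59.785,48.425): [(0, 79.078) (96, 29.8568) (96, 87) (0, 87)]  |A|=3123.1276
3. ⊥bis P1·P2 via (78.185,66.95): [(0, 79.078) (59.2144, 48.7175) (96, 84.0719) (96, 87) (0, 87)]  |A|=2125.9618
4. ⊥bis P1·P3 via (76.53,63.355): [(0, 79.078) (51.6048, 52.6192) (72.7508, 61.7272) (96, 84.0719) (96, 87) (0, 87)]  |A|=2050.0552
5. ⊥bis P1·P4 via (53.62,54.915): [(54.5922, 53.9059) (72.7508, 61.7272) (96, 84.0719) (96, 87) (22.7065, 87)]  |A|=1385.3671
6. ⊥bis P1·P5 via (63.495,49.345): [(54.5922, 53.9059) (72.7508, 61.7272) (96, 84.0719) (96, 87) (22.7065, 87)]  |A|=1385.3671
7. ⊥bis P1·P6 via (55.725,71.82): [(56.9132, 54.9056) (72.7508, 61.7272) (96, 84.0719) (96, 87) (54.6586, 87)]  |A|=818.2826
8. ⊥bis P1·P7 via (52.275,47.265): [(56.9132, 54.9056) (72.7508, 61.7272) (96, 84.0719) (96, 87) (54.6586, 87)]  |A|=818.2826
9. ⊥bis P1·P8 via (44.015,68.99): [(56.9132, 54.9056) (72.7508, 61.7272) (96, 84.0719) (96, 87) (54.6586, 87)]  |A|=818.2826
10. canonical 5-gon: [(56.9132, 54.9056) (72.7508, 61.7272) (96, 84.0719) (96, 87) (54.6586, 87)]
11. shoelace: 818.2826

Area of P1's cell: 818.2826 (5 vertices)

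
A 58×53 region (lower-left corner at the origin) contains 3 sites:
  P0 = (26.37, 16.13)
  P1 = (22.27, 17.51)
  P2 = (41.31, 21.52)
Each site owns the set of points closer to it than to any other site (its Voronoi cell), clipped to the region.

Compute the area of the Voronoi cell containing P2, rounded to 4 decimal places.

Area of P2's cell: 1392.5556

1. box [0,58]×[0,53]: [(0, 0) (58, 0) (58, 53) (0, 53)]
2. ⊥bis P2·P0 via (33.84,18.825): [(40.6316, 0) (58, 0) (58, 53) (21.5105, 53)]  |A|=1427.2348
3. ⊥bis P2·P1 via (31.79,19.515): [(29.264, 31.5087) (40.6316, 0) (58, 0) (58, 53) (24.7377, 53)]  |A|=1392.5556
4. canonical 5-gon: [(29.264, 31.5087) (40.6316, 0) (58, 0) (58, 53) (24.7377, 53)]
5. shoelace: 1392.5556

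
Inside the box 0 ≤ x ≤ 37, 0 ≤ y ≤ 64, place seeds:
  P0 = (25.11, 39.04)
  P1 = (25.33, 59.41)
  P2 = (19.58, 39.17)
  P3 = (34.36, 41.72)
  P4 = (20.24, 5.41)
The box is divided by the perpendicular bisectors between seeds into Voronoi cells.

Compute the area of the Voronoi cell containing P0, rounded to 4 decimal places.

1. box [0,37]×[0,64]: [(0, 0) (37, 0) (37, 64) (0, 64)]
2. ⊥bis P0·P1 via (25.22,49.225): [(0, 49.4974) (0, 0) (37, 0) (37, 49.0978)]  |A|=1824.0104
3. ⊥bis P0·P2 via (22.345,39.105): [(22.5836, 49.2535) (21.4257, 0) (37, 0) (37, 49.0978)]  |A|=737.4511
4. ⊥bis P0·P3 via (29.735,40.38): [(27.1785, 49.2038) (22.5836, 49.2535) (21.4257, 0) (37, 0) (37, 15.3049)]  |A|=571.5023
5. ⊥bis P0·P4 via (22.675,22.225): [(35.5346, 20.3628) (27.1785, 49.2038) (22.5836, 49.2535) (21.9506, 22.3299)]  |A|=249.5401
6. canonical 4-gon: [(35.5346, 20.3628) (27.1785, 49.2038) (22.5836, 49.2535) (21.9506, 22.3299)]
7. shoelace: 249.5401

Area of P0's cell: 249.5401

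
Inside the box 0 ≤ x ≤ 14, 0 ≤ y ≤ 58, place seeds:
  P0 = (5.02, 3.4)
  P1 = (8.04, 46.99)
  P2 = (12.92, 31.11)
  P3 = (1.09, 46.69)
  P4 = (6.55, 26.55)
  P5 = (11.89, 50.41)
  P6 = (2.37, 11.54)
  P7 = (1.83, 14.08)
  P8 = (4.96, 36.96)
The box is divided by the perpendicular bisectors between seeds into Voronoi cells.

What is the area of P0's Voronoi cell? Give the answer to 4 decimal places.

1. box [0,14]×[0,58]: [(0, 0) (14, 0) (14, 58) (0, 58)]
2. ⊥bis P0·P1 via (6.53,25.195): [(0, 25.6474) (0, 0) (14, 0) (14, 24.6775)]  |A|=352.2741
3. ⊥bis P0·P2 via (8.97,17.255): [(0, 19.8123) (0, 0) (14, 0) (14, 15.821)]  |A|=249.4329
4. ⊥bis P0·P3 via (3.055,25.045): [(0, 19.8123) (0, 0) (14, 0) (14, 15.821)]  |A|=249.4329
5. ⊥bis P0·P4 via (5.785,14.975): [(0, 15.3573) (0, 0) (14, 0) (14, 14.4321)]  |A|=208.5258
6. ⊥bis P0·P5 via (8.455,26.905): [(0, 15.3573) (0, 0) (14, 0) (14, 14.4321)]  |A|=208.5258
7. ⊥bis P0·P6 via (3.695,7.47): [(0, 6.2671) (0, 0) (14, 0) (14, 10.8248)]  |A|=119.6433
8. ⊥bis P0·P7 via (3.425,8.74): [(0, 6.2671) (0, 0) (14, 0) (14, 10.8248)]  |A|=119.6433
9. ⊥bis P0·P8 via (4.99,20.18): [(0, 6.2671) (0, 0) (14, 0) (14, 10.8248)]  |A|=119.6433
10. canonical 4-gon: [(0, 6.2671) (0, 0) (14, 0) (14, 10.8248)]
11. shoelace: 119.6433

Area of P0's cell: 119.6433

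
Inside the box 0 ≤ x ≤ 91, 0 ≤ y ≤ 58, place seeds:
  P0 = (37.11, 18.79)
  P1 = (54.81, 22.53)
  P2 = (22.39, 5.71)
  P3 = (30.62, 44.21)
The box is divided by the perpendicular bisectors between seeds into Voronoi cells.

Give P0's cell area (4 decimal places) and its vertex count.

Area of P0's cell: 606.0517 (4 vertices)

1. box [0,91]×[0,58]: [(0, 0) (91, 0) (91, 58) (0, 58)]
2. ⊥bis P0·P1 via (45.96,20.66): [(0, 0) (50.3254, 0) (38.0701, 58) (0, 58)]  |A|=2563.4702
3. ⊥bis P0·P2 via (29.75,12.25): [(0, 45.7301) (40.6352, 0) (50.3254, 0) (38.0701, 58) (0, 58)]  |A|=1634.3441
4. ⊥bis P0·P3 via (33.865,31.5): [(16.5687, 27.0841) (40.6352, 0) (50.3254, 0) (43.1677, 33.8751)]  |A|=606.0517
5. canonical 4-gon: [(16.5687, 27.0841) (40.6352, 0) (50.3254, 0) (43.1677, 33.8751)]
6. shoelace: 606.0517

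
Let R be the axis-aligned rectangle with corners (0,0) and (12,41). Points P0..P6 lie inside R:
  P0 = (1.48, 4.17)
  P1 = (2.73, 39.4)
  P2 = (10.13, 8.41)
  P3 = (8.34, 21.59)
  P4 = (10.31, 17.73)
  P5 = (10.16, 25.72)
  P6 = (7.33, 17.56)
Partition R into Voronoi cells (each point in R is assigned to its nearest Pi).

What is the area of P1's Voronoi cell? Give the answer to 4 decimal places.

Area of P1's cell: 104.1803

1. box [0,12]×[0,41]: [(0, 0) (12, 0) (12, 41) (0, 41)]
2. ⊥bis P1·P0 via (2.105,21.785): [(0, 21.8597) (12, 21.4339) (12, 41) (0, 41)]  |A|=232.2384
3. ⊥bis P1·P2 via (6.43,23.905): [(0, 22.3696) (12, 25.235) (12, 41) (0, 41)]  |A|=206.3721
4. ⊥bis P1·P3 via (5.535,30.495): [(0, 28.7515) (12, 32.5314) (12, 41) (0, 41)]  |A|=124.3023
5. ⊥bis P1·P4 via (6.52,28.565): [(0, 28.7515) (12, 32.5314) (12, 41) (0, 41)]  |A|=124.3023
6. ⊥bis P1·P5 via (6.445,32.56): [(0, 29.0595) (12, 35.5771) (12, 41) (0, 41)]  |A|=104.1803
7. ⊥bis P1·P6 via (5.03,28.48): [(0, 29.0595) (12, 35.5771) (12, 41) (0, 41)]  |A|=104.1803
8. canonical 4-gon: [(0, 29.0595) (12, 35.5771) (12, 41) (0, 41)]
9. shoelace: 104.1803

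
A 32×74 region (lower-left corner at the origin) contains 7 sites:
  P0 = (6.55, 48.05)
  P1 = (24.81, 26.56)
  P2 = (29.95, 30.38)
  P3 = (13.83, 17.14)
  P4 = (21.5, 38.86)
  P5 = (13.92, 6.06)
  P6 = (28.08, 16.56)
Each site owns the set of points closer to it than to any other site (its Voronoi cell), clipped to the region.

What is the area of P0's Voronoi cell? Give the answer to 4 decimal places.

1. box [0,32]×[0,74]: [(0, 0) (32, 0) (32, 74) (0, 74)]
2. ⊥bis P0·P1 via (15.68,37.305): [(0, 23.9817) (32, 51.1721) (32, 74) (0, 74)]  |A|=1165.5391
3. ⊥bis P0·P2 via (18.25,39.215): [(0, 23.9817) (18.8268, 39.9788) (32, 57.4238) (32, 74) (0, 74)]  |A|=1124.3611
4. ⊥bis P0·P3 via (10.19,32.595): [(0, 30.195) (10.1165, 32.5777) (18.8268, 39.9788) (32, 57.4238) (32, 74) (0, 74)]  |A|=1092.9329
5. ⊥bis P0·P4 via (14.025,43.455): [(0, 30.195) (6.8683, 31.8127) (32, 72.6962) (32, 74) (0, 74)]  |A|=841.8135
6. ⊥bis P0·P5 via (10.235,27.055): [(0, 30.195) (6.8683, 31.8127) (32, 72.6962) (32, 74) (0, 74)]  |A|=841.8135
7. ⊥bis P0·P6 via (17.315,32.305): [(0, 30.195) (6.8683, 31.8127) (32, 72.6962) (32, 74) (0, 74)]  |A|=841.8135
8. canonical 5-gon: [(0, 30.195) (6.8683, 31.8127) (32, 72.6962) (32, 74) (0, 74)]
9. shoelace: 841.8135

Area of P0's cell: 841.8135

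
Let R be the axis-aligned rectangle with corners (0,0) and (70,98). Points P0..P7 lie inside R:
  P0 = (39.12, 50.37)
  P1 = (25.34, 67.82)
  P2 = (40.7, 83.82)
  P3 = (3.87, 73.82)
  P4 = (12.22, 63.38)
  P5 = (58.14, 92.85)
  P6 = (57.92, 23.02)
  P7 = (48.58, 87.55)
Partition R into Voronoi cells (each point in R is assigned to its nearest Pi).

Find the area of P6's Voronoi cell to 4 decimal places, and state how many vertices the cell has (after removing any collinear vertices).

1. box [0,70]×[0,98]: [(0, 0) (70, 0) (70, 98) (0, 98)]
2. ⊥bis P6·P0 via (48.52,36.695): [(0, 3.343) (0, 0) (70, 0) (70, 51.46)]  |A|=1918.1081
3. ⊥bis P6·P1 via (41.63,45.42): [(0, 3.343) (0, 0) (70, 0) (70, 51.46)]  |A|=1918.1081
4. ⊥bis P6·P2 via (49.31,53.42): [(0, 3.343) (0, 0) (70, 0) (70, 51.46)]  |A|=1918.1081
5. ⊥bis P6·P3 via (30.895,48.42): [(0, 3.343) (0, 0) (70, 0) (70, 51.46)]  |A|=1918.1081
6. ⊥bis P6·P4 via (35.07,43.2): [(0, 3.343) (0, 0) (70, 0) (70, 51.46)]  |A|=1918.1081
7. ⊥bis P6·P5 via (58.03,57.935): [(0, 3.343) (0, 0) (70, 0) (70, 51.46)]  |A|=1918.1081
8. ⊥bis P6·P7 via (53.25,55.285): [(0, 3.343) (0, 0) (70, 0) (70, 51.46)]  |A|=1918.1081
9. canonical 4-gon: [(0, 3.343) (0, 0) (70, 0) (70, 51.46)]
10. shoelace: 1918.1081

Area of P6's cell: 1918.1081 (4 vertices)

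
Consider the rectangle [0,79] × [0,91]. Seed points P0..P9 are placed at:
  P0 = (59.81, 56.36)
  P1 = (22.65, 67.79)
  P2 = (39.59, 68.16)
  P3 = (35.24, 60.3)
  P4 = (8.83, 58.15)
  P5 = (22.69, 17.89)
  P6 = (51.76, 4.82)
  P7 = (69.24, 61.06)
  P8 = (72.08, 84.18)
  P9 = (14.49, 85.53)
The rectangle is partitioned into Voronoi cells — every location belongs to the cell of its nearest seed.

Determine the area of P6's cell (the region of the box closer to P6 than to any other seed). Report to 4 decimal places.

1. box [0,79]×[0,91]: [(0, 0) (79, 0) (79, 91) (0, 91)]
2. ⊥bis P6·P0 via (55.785,30.59): [(0, 39.303) (0, 0) (79, 0) (79, 26.9641)]  |A|=2617.55
3. ⊥bis P6·P1 via (37.205,36.305): [(32.6567, 34.2024) (0, 19.1057) (0, 0) (79, 0) (79, 26.9641)]  |A|=2287.7616
4. ⊥bis P6·P2 via (45.675,36.49): [(33.2702, 34.1066) (31.8656, 33.8367) (0, 19.1057) (0, 0) (79, 0) (79, 26.9641)]  |A|=2287.6115
5. ⊥bis P6·P3 via (43.5,32.56): [(43.3872, 32.5264) (3.0482, 20.5149) (0, 19.1057) (0, 0) (79, 0) (79, 26.9641)]  |A|=2189.513
6. ⊥bis P6·P4 via (30.295,31.485): [(43.3872, 32.5264) (24.6624, 26.9508) (0, 7.0979) (0, 0) (79, 0) (79, 26.9641)]  |A|=2036.0223
7. ⊥bis P6·P5 via (37.225,11.355): [(46.5235, 32.0365) (32.1197, 0) (79, 0) (79, 26.9641)]  |A|=1188.7898
8. ⊥bis P6·P7 via (60.5,32.94): [(46.5235, 32.0365) (32.1197, 0) (79, 0) (79, 26.9641)]  |A|=1188.7898
9. ⊥bis P6·P8 via (61.92,44.5): [(46.5235, 32.0365) (32.1197, 0) (79, 0) (79, 26.9641)]  |A|=1188.7898
10. ⊥bis P6·P9 via (33.125,45.175): [(46.5235, 32.0365) (32.1197, 0) (79, 0) (79, 26.9641)]  |A|=1188.7898
11. canonical 4-gon: [(46.5235, 32.0365) (32.1197, 0) (79, 0) (79, 26.9641)]
12. shoelace: 1188.7898

Area of P6's cell: 1188.7898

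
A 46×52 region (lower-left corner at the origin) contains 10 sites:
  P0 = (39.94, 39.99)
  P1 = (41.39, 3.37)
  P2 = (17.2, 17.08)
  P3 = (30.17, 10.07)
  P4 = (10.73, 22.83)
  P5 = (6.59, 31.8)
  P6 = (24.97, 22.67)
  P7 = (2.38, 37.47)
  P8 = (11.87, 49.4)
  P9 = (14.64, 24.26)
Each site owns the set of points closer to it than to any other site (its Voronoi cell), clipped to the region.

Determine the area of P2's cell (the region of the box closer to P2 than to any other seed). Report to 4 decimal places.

Area of P2's cell: 316.4959

1. box [0,46]×[0,52]: [(0, 0) (46, 0) (46, 52) (0, 52)]
2. ⊥bis P2·P0 via (28.57,28.535): [(0, 0) (46, 0) (46, 11.2343) (4.9296, 52) (0, 52)]  |A|=1554.8685
3. ⊥bis P2·P1 via (29.295,10.225): [(0, 0) (23.4998, 0) (35.6753, 21.4824) (4.9296, 52) (0, 52)]  |A|=1255.194
4. ⊥bis P2·P3 via (23.685,13.575): [(0, 0) (16.348, 0) (30.6531, 26.4674) (4.9296, 52) (0, 52)]  |A|=1076.2567
5. ⊥bis P2·P4 via (13.965,19.955): [(0, 4.2413) (0, 0) (16.348, 0) (30.6531, 26.4674) (24.8615, 32.216)]  |A|=433.8166
6. ⊥bis P2·P5 via (11.895,24.44): [(0, 4.2413) (0, 0) (16.348, 0) (30.6531, 26.4674) (24.8615, 32.216)]  |A|=433.8166
7. ⊥bis P2·P6 via (21.085,19.875): [(17.8679, 24.3467) (0, 4.2413) (0, 0) (16.348, 0) (24.514, 15.1088)]  |A|=324.8265
8. ⊥bis P2·P7 via (9.79,27.275): [(17.8679, 24.3467) (0, 4.2413) (0, 0) (16.348, 0) (24.514, 15.1088)]  |A|=324.8265
9. ⊥bis P2·P8 via (14.535,33.24): [(17.8679, 24.3467) (0, 4.2413) (0, 0) (16.348, 0) (24.514, 15.1088)]  |A|=324.8265
10. ⊥bis P2·P9 via (15.92,20.67): [(19.5754, 21.9733) (13.9884, 19.9813) (0, 4.2413) (0, 0) (16.348, 0) (24.514, 15.1088)]  |A|=316.4959
11. canonical 6-gon: [(19.5754, 21.9733) (13.9884, 19.9813) (0, 4.2413) (0, 0) (16.348, 0) (24.514, 15.1088)]
12. shoelace: 316.4959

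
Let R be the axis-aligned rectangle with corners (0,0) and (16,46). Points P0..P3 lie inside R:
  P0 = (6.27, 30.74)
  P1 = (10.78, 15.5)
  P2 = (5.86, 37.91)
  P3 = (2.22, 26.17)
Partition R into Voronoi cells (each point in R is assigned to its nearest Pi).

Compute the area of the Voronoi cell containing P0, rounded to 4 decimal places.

Area of P0's cell: 126.4283

1. box [0,16]×[0,46]: [(0, 0) (16, 0) (16, 46) (0, 46)]
2. ⊥bis P0·P1 via (8.525,23.12): [(0, 20.5972) (16, 25.3321) (16, 46) (0, 46)]  |A|=368.5658
3. ⊥bis P0·P2 via (6.065,34.325): [(0, 33.9782) (0, 20.5972) (16, 25.3321) (16, 34.8931)]  |A|=183.5362
4. ⊥bis P0·P3 via (4.245,28.455): [(0, 33.9782) (0, 32.217) (9.8294, 23.506) (16, 25.3321) (16, 34.8931)]  |A|=126.4283
5. canonical 5-gon: [(0, 33.9782) (0, 32.217) (9.8294, 23.506) (16, 25.3321) (16, 34.8931)]
6. shoelace: 126.4283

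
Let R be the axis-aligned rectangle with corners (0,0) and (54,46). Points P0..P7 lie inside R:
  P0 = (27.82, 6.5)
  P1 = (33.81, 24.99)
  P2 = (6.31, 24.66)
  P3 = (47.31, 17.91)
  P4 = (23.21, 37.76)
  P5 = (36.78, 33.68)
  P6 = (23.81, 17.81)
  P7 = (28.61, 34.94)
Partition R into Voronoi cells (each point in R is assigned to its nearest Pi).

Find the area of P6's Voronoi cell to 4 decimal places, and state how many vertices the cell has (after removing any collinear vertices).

Area of P6's cell: 265.6525 (5 vertices)

1. box [0,54]×[0,46]: [(0, 0) (54, 0) (54, 46) (0, 46)]
2. ⊥bis P6·P0 via (25.815,12.155): [(0, 3.0022) (54, 22.1481) (54, 46) (0, 46)]  |A|=1804.9421
3. ⊥bis P6·P1 via (28.81,21.4): [(0, 3.0022) (33.4933, 14.8774) (11.1472, 46) (0, 46)]  |A|=893.5334
4. ⊥bis P6·P2 via (15.06,21.235): [(9.2, 6.2641) (33.4933, 14.8774) (19.9531, 33.7356)]  |A|=287.3767
5. ⊥bis P6·P3 via (35.56,17.86): [(9.2, 6.2641) (33.4933, 14.8774) (19.9531, 33.7356)]  |A|=287.3767
6. ⊥bis P6·P4 via (23.51,27.785): [(17.5537, 27.6059) (9.2, 6.2641) (33.4933, 14.8774) (24.2104, 27.8061)]  |A|=267.2151
7. ⊥bis P6·P5 via (30.295,25.745): [(17.5537, 27.6059) (9.2, 6.2641) (33.4933, 14.8774) (24.2104, 27.8061)]  |A|=267.2151
8. ⊥bis P6·P7 via (26.21,26.375): [(21.4041, 27.7217) (17.5537, 27.6059) (9.2, 6.2641) (33.4933, 14.8774) (24.9931, 26.716)]  |A|=265.6525
9. canonical 5-gon: [(21.4041, 27.7217) (17.5537, 27.6059) (9.2, 6.2641) (33.4933, 14.8774) (24.9931, 26.716)]
10. shoelace: 265.6525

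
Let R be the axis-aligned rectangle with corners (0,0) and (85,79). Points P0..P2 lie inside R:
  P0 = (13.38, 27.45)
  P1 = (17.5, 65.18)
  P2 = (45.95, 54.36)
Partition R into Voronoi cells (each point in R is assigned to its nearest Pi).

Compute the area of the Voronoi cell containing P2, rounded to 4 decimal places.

Area of P2's cell: 3588.2805

1. box [0,85]×[0,79]: [(0, 0) (85, 0) (85, 79) (0, 79)]
2. ⊥bis P2·P0 via (29.665,40.905): [(0, 76.8095) (63.4615, 0) (85, 0) (85, 79) (0, 79)]  |A|=4277.7764
3. ⊥bis P2·P1 via (31.725,59.77): [(26.1625, 45.1441) (63.4615, 0) (85, 0) (85, 79) (39.0385, 79)]  |A|=3588.2805
4. canonical 5-gon: [(26.1625, 45.1441) (63.4615, 0) (85, 0) (85, 79) (39.0385, 79)]
5. shoelace: 3588.2805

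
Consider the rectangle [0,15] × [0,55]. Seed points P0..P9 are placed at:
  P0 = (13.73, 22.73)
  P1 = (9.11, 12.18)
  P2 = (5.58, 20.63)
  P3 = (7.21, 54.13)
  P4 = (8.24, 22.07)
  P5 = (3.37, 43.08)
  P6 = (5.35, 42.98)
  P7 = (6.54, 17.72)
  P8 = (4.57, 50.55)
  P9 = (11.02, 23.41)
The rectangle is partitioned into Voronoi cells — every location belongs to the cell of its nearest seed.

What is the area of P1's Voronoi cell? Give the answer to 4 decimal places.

Area of P1's cell: 218.8183

1. box [0,15]×[0,55]: [(0, 0) (15, 0) (15, 55) (0, 55)]
2. ⊥bis P1·P0 via (11.42,17.455): [(0, 22.456) (0, 0) (15, 0) (15, 15.8873)]  |A|=287.5744
3. ⊥bis P1·P2 via (7.345,16.405): [(10.6576, 17.7889) (0, 13.3366) (0, 0) (15, 0) (15, 15.8873)]  |A|=238.979
4. ⊥bis P1·P3 via (8.16,33.155): [(10.6576, 17.7889) (0, 13.3366) (0, 0) (15, 0) (15, 15.8873)]  |A|=238.979
5. ⊥bis P1·P4 via (8.675,17.125): [(11.5883, 17.3813) (9.1735, 17.1689) (0, 13.3366) (0, 0) (15, 0) (15, 15.8873)]  |A|=238.388
6. ⊥bis P1·P5 via (6.24,27.63): [(11.5883, 17.3813) (9.1735, 17.1689) (0, 13.3366) (0, 0) (15, 0) (15, 15.8873)]  |A|=238.388
7. ⊥bis P1·P6 via (7.23,27.58): [(11.5883, 17.3813) (9.1735, 17.1689) (0, 13.3366) (0, 0) (15, 0) (15, 15.8873)]  |A|=238.388
8. ⊥bis P1·P7 via (7.825,14.95): [(12.3484, 17.0484) (0, 11.32) (0, 0) (15, 0) (15, 15.8873)]  |A|=218.8183
9. ⊥bis P1·P8 via (6.84,31.365): [(12.3484, 17.0484) (0, 11.32) (0, 0) (15, 0) (15, 15.8873)]  |A|=218.8183
10. ⊥bis P1·P9 via (10.065,17.795): [(12.3484, 17.0484) (0, 11.32) (0, 0) (15, 0) (15, 15.8873)]  |A|=218.8183
11. canonical 5-gon: [(12.3484, 17.0484) (0, 11.32) (0, 0) (15, 0) (15, 15.8873)]
12. shoelace: 218.8183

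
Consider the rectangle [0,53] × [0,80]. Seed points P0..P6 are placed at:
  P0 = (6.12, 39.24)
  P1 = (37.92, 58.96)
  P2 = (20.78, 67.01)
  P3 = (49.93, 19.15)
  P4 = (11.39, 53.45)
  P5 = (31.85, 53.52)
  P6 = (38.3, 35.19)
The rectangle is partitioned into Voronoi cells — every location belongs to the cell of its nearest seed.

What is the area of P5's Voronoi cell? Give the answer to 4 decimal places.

Area of P5's cell: 279.9077

1. box [0,53]×[0,80]: [(0, 0) (53, 0) (53, 80) (0, 80)]
2. ⊥bis P5·P0 via (18.985,46.38): [(44.7256, 0) (53, 0) (53, 80) (0.3261, 80)]  |A|=2437.931
3. ⊥bis P5·P1 via (34.885,56.24): [(44.7256, 0) (53, 0) (53, 36.0271) (13.591, 80) (0.3261, 80)]  |A|=1571.4681
4. ⊥bis P5·P2 via (26.315,60.265): [(15.984, 51.7873) (44.7256, 0) (53, 0) (53, 36.0271) (29.1747, 62.6117)]  |A|=1185.3248
5. ⊥bis P5·P3 via (40.89,36.335): [(15.984, 51.7873) (28.2501, 29.6859) (48.9325, 40.5657) (29.1747, 62.6117)]  |A|=547.6144
6. ⊥bis P5·P4 via (21.62,53.485): [(21.61, 56.4041) (21.6608, 41.5587) (28.2501, 29.6859) (48.9325, 40.5657) (29.1747, 62.6117)]  |A|=505.737
7. ⊥bis P5·P6 via (35.075,44.355): [(21.61, 56.4041) (21.6608, 41.5587) (22.5541, 39.9491) (43.0283, 47.1536) (29.1747, 62.6117)]  |A|=279.9077
8. canonical 5-gon: [(21.61, 56.4041) (21.6608, 41.5587) (22.5541, 39.9491) (43.0283, 47.1536) (29.1747, 62.6117)]
9. shoelace: 279.9077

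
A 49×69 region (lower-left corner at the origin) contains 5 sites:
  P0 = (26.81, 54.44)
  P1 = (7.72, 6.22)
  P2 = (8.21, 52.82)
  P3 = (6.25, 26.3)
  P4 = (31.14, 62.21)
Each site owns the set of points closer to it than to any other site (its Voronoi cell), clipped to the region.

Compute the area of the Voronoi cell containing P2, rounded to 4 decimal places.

Area of P2's cell: 514.5881

1. box [0,49]×[0,69]: [(0, 0) (49, 0) (49, 69) (0, 69)]
2. ⊥bis P2·P0 via (17.51,53.63): [(0, 0) (22.181, 0) (16.1713, 69) (0, 69)]  |A|=1323.1551
3. ⊥bis P2·P1 via (7.965,29.52): [(0, 29.6038) (19.6206, 29.3974) (16.1713, 69) (0, 69)]  |A|=706.7014
4. ⊥bis P2·P3 via (7.23,39.56): [(0, 40.0943) (18.81, 38.7042) (16.1713, 69) (0, 69)]  |A|=516.8195
5. ⊥bis P2·P4 via (19.675,57.515): [(0, 40.0943) (18.81, 38.7042) (16.4954, 65.2795) (14.9718, 69) (0, 69)]  |A|=514.5881
6. canonical 5-gon: [(0, 40.0943) (18.81, 38.7042) (16.4954, 65.2795) (14.9718, 69) (0, 69)]
7. shoelace: 514.5881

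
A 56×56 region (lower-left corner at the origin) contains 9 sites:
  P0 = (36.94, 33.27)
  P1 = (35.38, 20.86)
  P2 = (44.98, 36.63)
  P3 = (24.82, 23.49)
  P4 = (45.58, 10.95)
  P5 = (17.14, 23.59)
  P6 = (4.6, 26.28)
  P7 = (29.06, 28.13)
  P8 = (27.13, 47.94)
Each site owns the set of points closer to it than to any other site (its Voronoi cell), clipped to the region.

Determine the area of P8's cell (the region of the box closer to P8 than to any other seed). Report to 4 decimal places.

1. box [0,56]×[0,56]: [(0, 0) (56, 0) (56, 56) (0, 56)]
2. ⊥bis P8·P0 via (32.035,40.605): [(0, 19.1828) (55.0569, 56) (0, 56)]  |A|=1013.5195
3. ⊥bis P8·P1 via (31.255,34.4): [(0, 24.8781) (15.6438, 29.644) (55.0569, 56) (0, 56)]  |A|=968.9719
4. ⊥bis P8·P2 via (36.055,42.285): [(0, 24.8781) (15.6438, 29.644) (37.1635, 44.0345) (44.745, 56) (0, 56)]  |A|=907.2785
5. ⊥bis P8·P3 via (25.975,35.715): [(0, 38.1691) (24.8775, 35.8187) (37.1635, 44.0345) (44.745, 56) (0, 56)]  |A|=715.6608
6. ⊥bis P8·P4 via (36.355,29.445): [(0, 38.1691) (24.8775, 35.8187) (37.1635, 44.0345) (44.745, 56) (0, 56)]  |A|=715.6608
7. ⊥bis P8·P5 via (22.135,35.765): [(0, 44.8463) (21.1445, 36.1714) (24.8775, 35.8187) (37.1635, 44.0345) (44.745, 56) (0, 56)]  |A|=645.0681
8. ⊥bis P8·P6 via (15.865,37.11): [(0, 53.6122) (13.9165, 39.1368) (21.1445, 36.1714) (24.8775, 35.8187) (37.1635, 44.0345) (44.745, 56) (0, 56)]  |A|=584.0724
9. ⊥bis P8·P7 via (28.095,38.035): [(0, 53.6122) (13.9165, 39.1368) (18.8075, 37.1302) (28.2083, 38.046) (37.1635, 44.0345) (44.745, 56) (0, 56)]  |A|=573.7508
10. canonical 7-gon: [(0, 53.6122) (13.9165, 39.1368) (18.8075, 37.1302) (28.2083, 38.046) (37.1635, 44.0345) (44.745, 56) (0, 56)]
11. shoelace: 573.7508

Area of P8's cell: 573.7508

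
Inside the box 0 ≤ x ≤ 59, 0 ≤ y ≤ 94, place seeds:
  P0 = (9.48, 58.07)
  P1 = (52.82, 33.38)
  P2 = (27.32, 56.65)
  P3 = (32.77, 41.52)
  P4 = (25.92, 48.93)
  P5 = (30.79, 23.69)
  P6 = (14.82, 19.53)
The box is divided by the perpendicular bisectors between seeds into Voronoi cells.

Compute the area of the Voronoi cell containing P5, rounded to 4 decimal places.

Area of P5's cell: 753.9049

1. box [0,59]×[0,94]: [(0, 0) (59, 0) (59, 94) (0, 94)]
2. ⊥bis P5·P0 via (20.135,40.88): [(0, 28.3996) (0, 0) (59, 0) (59, 64.97)]  |A|=2754.4017
3. ⊥bis P5·P1 via (41.805,28.535): [(32.8959, 48.7897) (0, 28.3996) (0, 0) (54.3563, 0)]  |A|=1793.1266
4. ⊥bis P5·P2 via (29.055,40.17): [(36.3495, 40.938) (16.9301, 38.8935) (0, 28.3996) (0, 0) (54.3563, 0)]  |A|=1713.3586
5. ⊥bis P5·P3 via (31.78,32.605): [(40.4377, 31.6436) (10.5824, 34.959) (0, 28.3996) (0, 0) (54.3563, 0)]  |A|=1549.6781
6. ⊥bis P5·P4 via (28.355,36.31): [(40.4377, 31.6436) (17.4185, 34.1998) (5.7143, 31.9415) (0, 28.3996) (0, 0) (54.3563, 0)]  |A|=1537.5167
7. ⊥bis P5·P6 via (22.805,21.61): [(40.4377, 31.6436) (19.5883, 33.9589) (28.4342, 0) (54.3563, 0)]  |A|=753.9049
8. canonical 4-gon: [(40.4377, 31.6436) (19.5883, 33.9589) (28.4342, 0) (54.3563, 0)]
9. shoelace: 753.9049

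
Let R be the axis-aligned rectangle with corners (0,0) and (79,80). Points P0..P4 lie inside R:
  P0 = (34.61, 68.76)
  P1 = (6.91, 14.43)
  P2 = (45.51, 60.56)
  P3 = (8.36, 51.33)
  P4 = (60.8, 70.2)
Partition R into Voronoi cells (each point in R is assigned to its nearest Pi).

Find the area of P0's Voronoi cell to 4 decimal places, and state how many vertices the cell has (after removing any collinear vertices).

1. box [0,79]×[0,80]: [(0, 0) (79, 0) (79, 80) (0, 80)]
2. ⊥bis P0·P1 via (20.76,41.595): [(0, 52.1794) (79, 11.9015) (79, 80) (0, 80)]  |A|=3788.8034
3. ⊥bis P0·P2 via (40.06,64.66): [(0, 52.1794) (22.1682, 40.877) (51.6002, 80) (0, 80)]  |A|=1317.7427
4. ⊥bis P0·P3 via (21.485,60.045): [(28.5658, 49.3811) (51.6002, 80) (8.2349, 80)]  |A|=663.8982
5. ⊥bis P0·P4 via (47.705,69.48): [(28.5658, 49.3811) (47.4313, 74.4584) (47.1266, 80) (8.2349, 80)]  |A|=651.5028
6. canonical 4-gon: [(28.5658, 49.3811) (47.4313, 74.4584) (47.1266, 80) (8.2349, 80)]
7. shoelace: 651.5028

Area of P0's cell: 651.5028 (4 vertices)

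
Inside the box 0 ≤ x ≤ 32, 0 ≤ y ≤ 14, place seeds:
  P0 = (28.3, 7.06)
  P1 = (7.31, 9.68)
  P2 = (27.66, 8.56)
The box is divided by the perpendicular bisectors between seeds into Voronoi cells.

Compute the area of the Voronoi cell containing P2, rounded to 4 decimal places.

Area of P2's cell: 110.1866

1. box [0,32]×[0,14]: [(0, 0) (32, 0) (32, 14) (0, 14)]
2. ⊥bis P2·P0 via (27.98,7.81): [(0, 0) (9.6753, 0) (32, 9.5252) (32, 14) (0, 14)]  |A|=341.6764
3. ⊥bis P2·P1 via (17.485,9.12): [(17.1588, 3.193) (32, 9.5252) (32, 14) (17.7536, 14)]  |A|=110.1866
4. canonical 4-gon: [(17.1588, 3.193) (32, 9.5252) (32, 14) (17.7536, 14)]
5. shoelace: 110.1866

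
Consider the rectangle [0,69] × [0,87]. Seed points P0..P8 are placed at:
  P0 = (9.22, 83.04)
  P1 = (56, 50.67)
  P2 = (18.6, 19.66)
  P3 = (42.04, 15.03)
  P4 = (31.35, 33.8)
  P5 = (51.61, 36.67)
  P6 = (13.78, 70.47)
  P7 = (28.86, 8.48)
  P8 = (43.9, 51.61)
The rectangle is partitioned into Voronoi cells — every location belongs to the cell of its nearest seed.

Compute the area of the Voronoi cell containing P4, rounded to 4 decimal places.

Area of P4's cell: 614.9194

1. box [0,69]×[0,87]: [(0, 0) (69, 0) (69, 87) (0, 87)]
2. ⊥bis P4·P0 via (20.285,58.42): [(0, 49.3033) (0, 0) (69, 0) (69, 80.314)]  |A|=4471.798
3. ⊥bis P4·P1 via (43.675,42.235): [(29.7018, 62.6522) (0, 49.3033) (0, 0) (69, 0) (69, 5.2308)]  |A|=2996.4806
4. ⊥bis P4·P2 via (24.975,26.73): [(29.7018, 62.6522) (0, 49.3033) (0, 49.2499) (54.6191, 0) (69, 0) (69, 5.2308)]  |A|=1651.4884
5. ⊥bis P4·P3 via (36.695,24.415): [(50.4927, 32.2731) (29.7018, 62.6522) (0, 49.3033) (0, 49.2499) (31.0855, 21.2202)]  |A|=1035.0552
6. ⊥bis P4·P5 via (41.48,35.235): [(42.5411, 27.7445) (39.6566, 48.1065) (29.7018, 62.6522) (0, 49.3033) (0, 49.2499) (31.0855, 21.2202)]  |A|=947.5684
7. ⊥bis P4·P6 via (22.565,52.135): [(42.5411, 27.7445) (39.6566, 48.1065) (33.3599, 57.3072) (5.7405, 44.0737) (31.0855, 21.2202)]  |A|=733.4199
8. ⊥bis P4·P7 via (30.105,21.14): [(42.5411, 27.7445) (39.6566, 48.1065) (33.3599, 57.3072) (5.7405, 44.0737) (31.0855, 21.2202)]  |A|=733.4199
9. ⊥bis P4·P8 via (37.625,42.705): [(42.5411, 27.7445) (40.732, 40.5157) (23.5636, 52.6135) (5.7405, 44.0737) (31.0855, 21.2202)]  |A|=614.9194
10. canonical 5-gon: [(42.5411, 27.7445) (40.732, 40.5157) (23.5636, 52.6135) (5.7405, 44.0737) (31.0855, 21.2202)]
11. shoelace: 614.9194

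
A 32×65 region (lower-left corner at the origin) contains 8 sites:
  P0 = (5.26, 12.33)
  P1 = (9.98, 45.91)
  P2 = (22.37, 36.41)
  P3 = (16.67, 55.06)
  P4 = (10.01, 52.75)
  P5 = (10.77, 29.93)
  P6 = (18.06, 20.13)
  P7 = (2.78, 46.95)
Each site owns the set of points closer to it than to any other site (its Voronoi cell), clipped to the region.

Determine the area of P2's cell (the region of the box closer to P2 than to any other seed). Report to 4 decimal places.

1. box [0,32]×[0,65]: [(0, 0) (32, 0) (32, 65) (0, 65)]
2. ⊥bis P2·P0 via (13.815,24.37): [(0, 34.1862) (32, 11.4487) (32, 65) (0, 65)]  |A|=1349.8415
3. ⊥bis P2·P1 via (16.175,41.16): [(7.0092, 29.2059) (32, 11.4487) (32, 61.7991)]  |A|=629.1492
4. ⊥bis P2·P3 via (19.52,45.735): [(19.7327, 45.8) (7.0092, 29.2059) (32, 11.4487) (32, 49.5493)]  |A|=554.0129
5. ⊥bis P2·P4 via (16.19,44.58): [(19.7327, 45.8) (7.0092, 29.2059) (32, 11.4487) (32, 49.5493)]  |A|=554.0129
6. ⊥bis P2·P5 via (16.57,33.17): [(19.7327, 45.8) (13.8214, 38.0904) (26.5346, 15.3321) (32, 11.4487) (32, 49.5493)]  |A|=420.0206
7. ⊥bis P2·P6 via (20.215,28.27): [(19.7327, 45.8) (13.8214, 38.0904) (19.1497, 28.552) (32, 25.15) (32, 49.5493)]  |A|=310.2008
8. ⊥bis P2·P7 via (12.575,41.68): [(19.7327, 45.8) (13.8214, 38.0904) (19.1497, 28.552) (32, 25.15) (32, 49.5493)]  |A|=310.2008
9. canonical 5-gon: [(19.7327, 45.8) (13.8214, 38.0904) (19.1497, 28.552) (32, 25.15) (32, 49.5493)]
10. shoelace: 310.2008

Area of P2's cell: 310.2008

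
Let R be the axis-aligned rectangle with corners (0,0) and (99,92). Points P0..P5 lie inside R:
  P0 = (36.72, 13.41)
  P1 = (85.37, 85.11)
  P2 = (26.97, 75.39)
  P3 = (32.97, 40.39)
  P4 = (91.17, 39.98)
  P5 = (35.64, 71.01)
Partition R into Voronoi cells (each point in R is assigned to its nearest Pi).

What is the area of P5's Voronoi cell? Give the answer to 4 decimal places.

1. box [0,99]×[0,92]: [(0, 0) (99, 0) (99, 92) (0, 92)]
2. ⊥bis P5·P0 via (36.18,42.21): [(0, 41.5316) (99, 43.3879) (99, 92) (0, 92)]  |A|=4904.4848
3. ⊥bis P5·P1 via (60.505,78.06): [(0, 41.5316) (70.4872, 42.8533) (56.5526, 92) (0, 92)]  |A|=3168.3747
4. ⊥bis P5·P2 via (31.305,73.2): [(15.4528, 41.8214) (70.4872, 42.8533) (56.5526, 92) (40.8026, 92)]  |A|=1754.7266
5. ⊥bis P5·P3 via (34.305,55.7): [(22.9638, 56.6889) (67.6696, 52.7907) (56.5526, 92) (40.8026, 92)]  |A|=1132.8496
6. ⊥bis P5·P4 via (63.405,55.495): [(22.9638, 56.6889) (62.1622, 53.2709) (65.7255, 59.6476) (56.5526, 92) (40.8026, 92)]  |A|=1114.4342
7. canonical 5-gon: [(22.9638, 56.6889) (62.1622, 53.2709) (65.7255, 59.6476) (56.5526, 92) (40.8026, 92)]
8. shoelace: 1114.4342

Area of P5's cell: 1114.4342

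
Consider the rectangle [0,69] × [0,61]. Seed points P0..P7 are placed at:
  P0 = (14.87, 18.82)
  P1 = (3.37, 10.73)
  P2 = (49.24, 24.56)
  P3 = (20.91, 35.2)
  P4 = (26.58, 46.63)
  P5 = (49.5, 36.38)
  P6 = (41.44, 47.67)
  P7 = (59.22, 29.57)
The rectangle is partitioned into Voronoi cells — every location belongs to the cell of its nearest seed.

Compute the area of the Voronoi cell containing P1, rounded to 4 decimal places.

1. box [0,69]×[0,61]: [(0, 0) (69, 0) (69, 61) (0, 61)]
2. ⊥bis P1·P0 via (9.12,14.775): [(0, 27.7392) (0, 0) (19.5139, 0)]  |A|=270.6494
3. ⊥bis P1·P2 via (26.305,17.645): [(0, 27.7392) (0, 0) (19.5139, 0)]  |A|=270.6494
4. ⊥bis P1·P3 via (12.14,22.965): [(0, 27.7392) (0, 0) (19.5139, 0)]  |A|=270.6494
5. ⊥bis P1·P4 via (14.975,28.68): [(0, 27.7392) (0, 0) (19.5139, 0)]  |A|=270.6494
6. ⊥bis P1·P5 via (26.435,23.555): [(0, 27.7392) (0, 0) (19.5139, 0)]  |A|=270.6494
7. ⊥bis P1·P6 via (22.405,29.2): [(0, 27.7392) (0, 0) (19.5139, 0)]  |A|=270.6494
8. ⊥bis P1·P7 via (31.295,20.15): [(0, 27.7392) (0, 0) (19.5139, 0)]  |A|=270.6494
9. canonical 3-gon: [(0, 27.7392) (0, 0) (19.5139, 0)]
10. shoelace: 270.6494

Area of P1's cell: 270.6494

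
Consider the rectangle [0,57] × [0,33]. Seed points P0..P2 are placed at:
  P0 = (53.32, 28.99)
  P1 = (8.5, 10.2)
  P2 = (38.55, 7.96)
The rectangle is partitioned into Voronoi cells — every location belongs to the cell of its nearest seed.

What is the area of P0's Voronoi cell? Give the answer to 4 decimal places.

Area of P0's cell: 353.9100

1. box [0,57]×[0,33]: [(0, 0) (57, 0) (57, 33) (0, 33)]
2. ⊥bis P0·P1 via (30.91,19.595): [(39.1249, 0) (57, 0) (57, 33) (25.2902, 33)]  |A|=818.1517
3. ⊥bis P0·P2 via (45.935,18.475): [(25.3054, 32.9638) (57, 10.7037) (57, 33) (25.2902, 33)]  |A|=353.91
4. canonical 4-gon: [(25.3054, 32.9638) (57, 10.7037) (57, 33) (25.2902, 33)]
5. shoelace: 353.91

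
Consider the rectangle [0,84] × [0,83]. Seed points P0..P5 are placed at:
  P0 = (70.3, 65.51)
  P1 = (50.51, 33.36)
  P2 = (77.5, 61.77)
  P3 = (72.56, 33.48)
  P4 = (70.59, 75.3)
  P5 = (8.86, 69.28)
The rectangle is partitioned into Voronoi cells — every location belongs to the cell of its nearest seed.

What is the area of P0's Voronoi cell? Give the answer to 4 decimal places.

1. box [0,84]×[0,83]: [(0, 0) (84, 0) (84, 83) (0, 83)]
2. ⊥bis P0·P1 via (60.405,49.435): [(84, 34.911) (84, 83) (5.8767, 83)]  |A|=1878.4334
3. ⊥bis P0·P2 via (73.9,63.64): [(65.0394, 46.5823) (83.9564, 83) (5.8767, 83)]  |A|=1421.7438
4. ⊥bis P0·P3 via (71.43,49.495): [(61.4513, 48.7909) (66.3669, 49.1378) (83.9564, 83) (5.8767, 83)]  |A|=1415.6932
5. ⊥bis P0·P4 via (70.445,70.405): [(24.1082, 71.7776) (61.4513, 48.7909) (66.3669, 49.1378) (77.3084, 70.2017)]  |A|=631.8969
6. ⊥bis P0·P5 via (39.58,67.395): [(39.8204, 71.3122) (39.276, 62.441) (61.4513, 48.7909) (66.3669, 49.1378) (77.3084, 70.2017)]  |A|=562.0774
7. canonical 5-gon: [(39.8204, 71.3122) (39.276, 62.441) (61.4513, 48.7909) (66.3669, 49.1378) (77.3084, 70.2017)]
8. shoelace: 562.0774

Area of P0's cell: 562.0774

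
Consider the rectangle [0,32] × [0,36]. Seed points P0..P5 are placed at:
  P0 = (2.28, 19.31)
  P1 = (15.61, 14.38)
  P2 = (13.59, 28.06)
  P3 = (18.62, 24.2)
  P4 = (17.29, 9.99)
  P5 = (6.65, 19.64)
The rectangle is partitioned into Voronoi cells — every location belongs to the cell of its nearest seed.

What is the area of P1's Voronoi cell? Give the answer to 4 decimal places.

Area of P1's cell: 100.9992

1. box [0,32]×[0,36]: [(0, 0) (32, 0) (32, 36) (0, 36)]
2. ⊥bis P1·P0 via (8.945,16.845): [(2.715, 0) (32, 0) (32, 36) (16.0293, 36)]  |A|=814.602
3. ⊥bis P1·P2 via (14.6,21.22): [(10.3299, 20.5895) (2.715, 0) (32, 0) (32, 23.7893)]  |A|=559.2399
4. ⊥bis P1·P3 via (17.115,19.29): [(12.0479, 20.8432) (10.3299, 20.5895) (2.715, 0) (32, 0) (32, 14.7275)]  |A|=468.8389
5. ⊥bis P1·P4 via (16.45,12.185): [(27.0547, 16.2433) (12.0479, 20.8432) (10.3299, 20.5895) (5.7, 8.0711)]  |A|=120.5997
6. ⊥bis P1·P5 via (11.13,17.01): [(5.9352, 8.1611) (27.0547, 16.2433) (13.1771, 20.497)]  |A|=100.9992
7. canonical 3-gon: [(5.9352, 8.1611) (27.0547, 16.2433) (13.1771, 20.497)]
8. shoelace: 100.9992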